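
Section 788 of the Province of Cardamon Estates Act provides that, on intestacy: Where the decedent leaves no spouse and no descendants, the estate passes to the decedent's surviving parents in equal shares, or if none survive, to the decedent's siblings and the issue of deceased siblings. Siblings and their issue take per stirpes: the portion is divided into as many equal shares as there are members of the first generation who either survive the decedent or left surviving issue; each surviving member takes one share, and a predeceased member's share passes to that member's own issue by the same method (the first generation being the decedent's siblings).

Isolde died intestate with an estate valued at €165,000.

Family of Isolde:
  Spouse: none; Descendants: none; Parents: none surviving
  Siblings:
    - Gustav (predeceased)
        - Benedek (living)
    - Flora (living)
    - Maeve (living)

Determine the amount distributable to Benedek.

The entire €165,000 passes to the siblings and their issue.
That amount (€165,000) is divided into 3 shares of €55,000: Flora and Maeve each take €55,000; Gustav's €55,000 share passes to Gustav's issue.
Gustav's share (€55,000) passes entirely to Benedek.

Benedek receives €55,000.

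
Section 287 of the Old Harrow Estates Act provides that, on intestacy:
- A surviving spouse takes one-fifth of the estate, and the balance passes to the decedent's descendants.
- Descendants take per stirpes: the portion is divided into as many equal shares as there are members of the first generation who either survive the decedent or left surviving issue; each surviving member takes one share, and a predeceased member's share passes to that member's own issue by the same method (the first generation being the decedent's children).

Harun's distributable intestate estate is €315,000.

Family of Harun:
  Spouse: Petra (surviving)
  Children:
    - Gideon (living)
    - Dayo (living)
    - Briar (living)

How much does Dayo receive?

Dayo receives €84,000.

Petra takes one-fifth of €315,000 = €63,000. The remaining €252,000 passes to the descendants.
The descendants' portion (€252,000) is divided into 3 shares of €84,000: Gideon, Dayo, and Briar each take €84,000.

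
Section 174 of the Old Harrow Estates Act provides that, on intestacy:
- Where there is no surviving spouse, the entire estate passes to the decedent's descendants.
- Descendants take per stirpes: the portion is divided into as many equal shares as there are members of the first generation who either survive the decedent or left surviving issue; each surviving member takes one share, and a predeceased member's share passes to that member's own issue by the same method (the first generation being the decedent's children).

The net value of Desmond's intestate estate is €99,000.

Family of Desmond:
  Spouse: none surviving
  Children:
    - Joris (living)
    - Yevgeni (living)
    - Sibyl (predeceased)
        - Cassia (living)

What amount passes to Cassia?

The entire €99,000 passes to the descendants.
That amount (€99,000) is divided into 3 shares of €33,000: Joris and Yevgeni each take €33,000; Sibyl's €33,000 share passes to Sibyl's issue.
Sibyl's share (€33,000) passes entirely to Cassia.

Cassia receives €33,000.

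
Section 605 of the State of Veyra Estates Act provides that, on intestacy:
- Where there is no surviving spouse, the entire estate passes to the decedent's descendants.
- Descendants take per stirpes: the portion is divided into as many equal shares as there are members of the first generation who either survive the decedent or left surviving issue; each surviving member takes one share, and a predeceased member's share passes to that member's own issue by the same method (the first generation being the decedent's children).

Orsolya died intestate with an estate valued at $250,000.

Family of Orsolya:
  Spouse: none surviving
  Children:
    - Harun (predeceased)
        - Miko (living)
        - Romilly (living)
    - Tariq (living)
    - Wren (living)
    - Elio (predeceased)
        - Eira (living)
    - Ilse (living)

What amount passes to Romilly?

The entire $250,000 passes to the descendants.
That amount ($250,000) is divided into 5 shares of $50,000: Tariq, Wren, and Ilse each take $50,000; Harun's $50,000 share passes to Harun's issue; Elio's $50,000 share passes to Elio's issue.
Harun's share ($50,000) is divided into 2 shares of $25,000: Miko and Romilly each take $25,000.
Elio's share ($50,000) passes entirely to Eira.

Romilly receives $25,000.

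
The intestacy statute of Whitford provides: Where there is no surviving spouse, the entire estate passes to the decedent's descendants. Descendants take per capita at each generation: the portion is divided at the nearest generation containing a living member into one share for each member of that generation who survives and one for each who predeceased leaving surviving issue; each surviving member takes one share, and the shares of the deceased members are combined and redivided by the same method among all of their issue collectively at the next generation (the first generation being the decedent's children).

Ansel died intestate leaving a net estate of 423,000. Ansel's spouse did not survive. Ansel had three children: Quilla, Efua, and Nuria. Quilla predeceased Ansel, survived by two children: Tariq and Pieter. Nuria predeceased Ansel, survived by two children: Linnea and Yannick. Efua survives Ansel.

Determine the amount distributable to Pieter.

Pieter receives 70,500.

The entire 423,000 passes to the descendants.
That amount (423,000) is divided at the children's generation into 3 shares of 141,000. Efua takes 141,000. The 2 shares of the deceased (Quilla and Nuria) are combined into a pool of 282,000.
That pool (282,000) is divided at the grandchildren's generation equally among Tariq, Pieter, Linnea, and Yannick: 70,500 each.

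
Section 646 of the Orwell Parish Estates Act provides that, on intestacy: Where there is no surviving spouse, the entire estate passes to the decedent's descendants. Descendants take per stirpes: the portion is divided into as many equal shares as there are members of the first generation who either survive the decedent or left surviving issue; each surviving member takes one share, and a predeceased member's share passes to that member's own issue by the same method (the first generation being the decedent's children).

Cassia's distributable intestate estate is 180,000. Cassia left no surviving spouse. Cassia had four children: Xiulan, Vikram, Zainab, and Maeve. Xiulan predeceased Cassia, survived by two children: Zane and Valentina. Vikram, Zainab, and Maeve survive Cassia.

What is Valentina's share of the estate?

Valentina receives 22,500.

The entire 180,000 passes to the descendants.
That amount (180,000) is divided into 4 shares of 45,000: Vikram, Zainab, and Maeve each take 45,000; Xiulan's 45,000 share passes to Xiulan's issue.
Xiulan's share (45,000) is divided into 2 shares of 22,500: Zane and Valentina each take 22,500.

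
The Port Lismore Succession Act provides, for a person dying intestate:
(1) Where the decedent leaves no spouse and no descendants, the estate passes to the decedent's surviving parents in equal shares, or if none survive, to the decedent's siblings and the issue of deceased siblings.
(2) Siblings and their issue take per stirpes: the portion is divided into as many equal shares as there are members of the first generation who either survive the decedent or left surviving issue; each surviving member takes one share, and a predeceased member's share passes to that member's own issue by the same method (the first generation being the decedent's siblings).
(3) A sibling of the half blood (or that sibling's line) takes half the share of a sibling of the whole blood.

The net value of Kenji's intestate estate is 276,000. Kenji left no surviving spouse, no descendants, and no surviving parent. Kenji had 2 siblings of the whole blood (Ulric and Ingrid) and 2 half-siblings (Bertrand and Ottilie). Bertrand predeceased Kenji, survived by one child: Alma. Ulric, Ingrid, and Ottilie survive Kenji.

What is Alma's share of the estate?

Alma receives 46,000.

The entire 276,000 passes to the siblings and their issue.
Counting each half-blood sibling's line as half a unit, there are 3 units in 276,000, so one unit is 92,000. Whole-blood lines (Ulric and Ingrid) take 92,000 each; half-blood lines (Bertrand and Ottilie) take 46,000 each.
Bertrand's share (46,000) passes entirely to Alma.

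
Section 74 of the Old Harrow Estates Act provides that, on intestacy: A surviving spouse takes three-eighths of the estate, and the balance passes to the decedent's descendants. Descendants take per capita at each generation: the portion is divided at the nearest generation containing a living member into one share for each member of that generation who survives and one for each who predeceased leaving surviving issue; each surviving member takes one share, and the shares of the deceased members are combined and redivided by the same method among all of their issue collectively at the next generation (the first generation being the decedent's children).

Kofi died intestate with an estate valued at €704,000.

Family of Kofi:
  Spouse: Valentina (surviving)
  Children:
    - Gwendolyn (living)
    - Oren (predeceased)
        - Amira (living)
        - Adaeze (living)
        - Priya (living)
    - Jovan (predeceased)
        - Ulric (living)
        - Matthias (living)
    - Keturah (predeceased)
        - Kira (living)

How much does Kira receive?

Valentina takes three-eighths of €704,000 = €264,000. The remaining €440,000 passes to the descendants.
The descendants' portion (€440,000) is divided at the children's generation into 4 shares of €110,000. Gwendolyn takes €110,000. The 3 shares of the deceased (Oren, Jovan, and Keturah) are combined into a pool of €330,000.
That pool (€330,000) is divided at the grandchildren's generation equally among Amira, Adaeze, Priya, Ulric, Matthias, and Kira: €55,000 each.

Kira receives €55,000.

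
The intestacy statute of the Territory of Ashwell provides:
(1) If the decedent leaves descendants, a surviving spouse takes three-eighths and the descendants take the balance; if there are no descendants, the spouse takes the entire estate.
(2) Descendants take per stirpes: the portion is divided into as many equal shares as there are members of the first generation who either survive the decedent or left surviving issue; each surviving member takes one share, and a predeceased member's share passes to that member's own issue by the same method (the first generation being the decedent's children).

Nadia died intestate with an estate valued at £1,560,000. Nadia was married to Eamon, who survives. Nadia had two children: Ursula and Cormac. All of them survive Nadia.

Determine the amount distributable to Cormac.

Cormac receives £487,500.

Eamon takes three-eighths of £1,560,000 = £585,000. The remaining £975,000 passes to the descendants.
The descendants' portion (£975,000) is divided into 2 shares of £487,500: Ursula and Cormac each take £487,500.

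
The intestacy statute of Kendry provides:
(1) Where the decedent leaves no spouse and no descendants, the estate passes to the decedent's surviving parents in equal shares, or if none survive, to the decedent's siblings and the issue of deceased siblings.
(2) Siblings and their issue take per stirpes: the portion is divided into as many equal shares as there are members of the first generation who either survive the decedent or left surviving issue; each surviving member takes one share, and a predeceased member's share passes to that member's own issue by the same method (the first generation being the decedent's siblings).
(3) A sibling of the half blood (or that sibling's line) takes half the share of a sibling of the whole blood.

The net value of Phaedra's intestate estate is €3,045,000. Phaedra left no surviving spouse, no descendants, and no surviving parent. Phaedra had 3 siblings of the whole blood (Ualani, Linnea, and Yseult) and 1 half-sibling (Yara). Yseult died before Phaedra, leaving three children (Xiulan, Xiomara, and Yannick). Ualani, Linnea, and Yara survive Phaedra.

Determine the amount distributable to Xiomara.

The entire €3,045,000 passes to the siblings and their issue.
Counting each half-blood sibling's line as half a unit, there are 7/2 units in €3,045,000, so one unit is €870,000. Whole-blood lines (Ualani, Linnea, and Yseult) take €870,000 each; half-blood lines (Yara) take €435,000 each.
Yseult's share (€870,000) is divided into 3 shares of €290,000: Xiulan, Xiomara, and Yannick each take €290,000.

Xiomara receives €290,000.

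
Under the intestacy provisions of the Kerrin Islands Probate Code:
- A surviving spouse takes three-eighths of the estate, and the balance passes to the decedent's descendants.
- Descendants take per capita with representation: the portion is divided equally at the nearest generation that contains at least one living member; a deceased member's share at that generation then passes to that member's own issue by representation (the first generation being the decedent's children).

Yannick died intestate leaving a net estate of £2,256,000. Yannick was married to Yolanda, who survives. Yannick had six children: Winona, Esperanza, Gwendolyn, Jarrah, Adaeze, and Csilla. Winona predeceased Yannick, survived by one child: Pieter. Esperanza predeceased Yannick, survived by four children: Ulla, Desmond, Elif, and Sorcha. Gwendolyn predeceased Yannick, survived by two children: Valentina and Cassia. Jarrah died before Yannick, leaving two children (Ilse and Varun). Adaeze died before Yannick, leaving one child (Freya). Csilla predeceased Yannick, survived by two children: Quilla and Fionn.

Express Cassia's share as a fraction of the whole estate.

Cassia receives 5/96 of the estate.

Yolanda takes three-eighths of £2,256,000 = £846,000. The remaining £1,410,000 passes to the descendants.
No child survives, so the initial division is made at the grandchildren's generation.
The descendants' portion (£1,410,000) is divided into 12 shares of £117,500: Pieter, Ulla, Desmond, Elif, Sorcha, Valentina, Cassia, Ilse, Varun, Freya, Quilla, and Fionn each take £117,500.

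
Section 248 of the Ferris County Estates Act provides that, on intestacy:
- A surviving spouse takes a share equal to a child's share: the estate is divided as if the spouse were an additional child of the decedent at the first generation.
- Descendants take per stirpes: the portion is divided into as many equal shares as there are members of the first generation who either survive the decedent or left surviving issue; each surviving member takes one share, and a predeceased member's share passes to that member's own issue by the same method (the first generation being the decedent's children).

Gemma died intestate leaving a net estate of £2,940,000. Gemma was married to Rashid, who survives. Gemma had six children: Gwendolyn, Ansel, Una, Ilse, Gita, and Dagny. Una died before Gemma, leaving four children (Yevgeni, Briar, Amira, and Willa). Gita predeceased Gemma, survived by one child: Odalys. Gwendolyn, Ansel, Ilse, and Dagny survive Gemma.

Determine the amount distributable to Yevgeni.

Yevgeni receives £105,000.

The spouse counts as an additional share at the children's level, so there are 7 primary shares of £420,000. Rashid takes one such share (£420,000).
The children's combined portion (£2,520,000) is divided into 6 shares of £420,000: Gwendolyn, Ansel, Ilse, and Dagny each take £420,000; Una's £420,000 share passes to Una's issue; Gita's £420,000 share passes to Gita's issue.
Una's share (£420,000) is divided into 4 shares of £105,000: Yevgeni, Briar, Amira, and Willa each take £105,000.
Gita's share (£420,000) passes entirely to Odalys.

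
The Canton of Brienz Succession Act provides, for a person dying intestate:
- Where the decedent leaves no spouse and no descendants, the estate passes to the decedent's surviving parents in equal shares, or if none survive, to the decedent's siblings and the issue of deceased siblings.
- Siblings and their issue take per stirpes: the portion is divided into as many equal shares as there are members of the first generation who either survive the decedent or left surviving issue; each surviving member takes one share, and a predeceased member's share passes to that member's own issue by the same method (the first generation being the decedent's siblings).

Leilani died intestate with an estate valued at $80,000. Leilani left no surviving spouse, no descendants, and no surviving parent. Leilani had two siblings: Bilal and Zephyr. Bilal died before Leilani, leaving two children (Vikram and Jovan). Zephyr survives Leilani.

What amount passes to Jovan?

The entire $80,000 passes to the siblings and their issue.
That amount ($80,000) is divided into 2 shares of $40,000: Zephyr takes $40,000; Bilal's $40,000 share passes to Bilal's issue.
Bilal's share ($40,000) is divided into 2 shares of $20,000: Vikram and Jovan each take $20,000.

Jovan receives $20,000.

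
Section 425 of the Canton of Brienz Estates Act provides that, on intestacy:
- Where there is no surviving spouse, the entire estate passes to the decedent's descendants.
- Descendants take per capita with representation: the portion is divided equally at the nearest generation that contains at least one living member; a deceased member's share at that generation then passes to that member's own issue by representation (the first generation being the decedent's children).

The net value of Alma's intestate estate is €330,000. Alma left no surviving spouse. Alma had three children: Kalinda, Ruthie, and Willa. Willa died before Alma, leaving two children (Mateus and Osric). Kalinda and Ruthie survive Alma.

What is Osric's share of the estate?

Osric receives €55,000.

The entire €330,000 passes to the descendants.
That amount (€330,000) is divided into 3 shares of €110,000: Kalinda and Ruthie each take €110,000; Willa's €110,000 share passes to Willa's issue.
Willa's share (€110,000) is divided into 2 shares of €55,000: Mateus and Osric each take €55,000.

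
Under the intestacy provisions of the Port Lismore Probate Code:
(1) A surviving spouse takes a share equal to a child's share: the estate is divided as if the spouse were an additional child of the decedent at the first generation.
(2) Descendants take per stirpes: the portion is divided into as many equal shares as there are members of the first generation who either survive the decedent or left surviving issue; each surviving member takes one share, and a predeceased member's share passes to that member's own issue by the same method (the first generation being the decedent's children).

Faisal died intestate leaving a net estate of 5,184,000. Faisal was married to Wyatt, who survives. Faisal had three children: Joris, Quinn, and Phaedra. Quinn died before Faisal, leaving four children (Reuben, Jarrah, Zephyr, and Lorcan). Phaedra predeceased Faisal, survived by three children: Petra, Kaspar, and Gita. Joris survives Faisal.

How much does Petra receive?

Petra receives 432,000.

The spouse counts as an additional share at the children's level, so there are 4 primary shares of 1,296,000. Wyatt takes one such share (1,296,000).
The children's combined portion (3,888,000) is divided into 3 shares of 1,296,000: Joris takes 1,296,000; Quinn's 1,296,000 share passes to Quinn's issue; Phaedra's 1,296,000 share passes to Phaedra's issue.
Quinn's share (1,296,000) is divided into 4 shares of 324,000: Reuben, Jarrah, Zephyr, and Lorcan each take 324,000.
Phaedra's share (1,296,000) is divided into 3 shares of 432,000: Petra, Kaspar, and Gita each take 432,000.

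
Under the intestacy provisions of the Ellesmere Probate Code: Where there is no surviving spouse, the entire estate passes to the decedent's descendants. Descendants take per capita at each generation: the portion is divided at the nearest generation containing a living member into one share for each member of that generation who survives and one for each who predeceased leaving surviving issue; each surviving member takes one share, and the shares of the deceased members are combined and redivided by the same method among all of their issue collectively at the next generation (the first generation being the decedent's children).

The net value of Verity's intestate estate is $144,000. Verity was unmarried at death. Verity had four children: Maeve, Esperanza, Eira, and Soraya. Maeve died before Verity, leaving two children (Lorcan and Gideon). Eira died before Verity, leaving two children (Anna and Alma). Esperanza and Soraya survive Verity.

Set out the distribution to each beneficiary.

The entire $144,000 passes to the descendants.
That amount ($144,000) is divided at the children's generation into 4 shares of $36,000. Esperanza and Soraya each take $36,000. The 2 shares of the deceased (Maeve and Eira) are combined into a pool of $72,000.
That pool ($72,000) is divided at the grandchildren's generation equally among Lorcan, Gideon, Anna, and Alma: $18,000 each.

Lorcan: $18,000; Gideon: $18,000; Esperanza: $36,000; Anna: $18,000; Alma: $18,000; Soraya: $36,000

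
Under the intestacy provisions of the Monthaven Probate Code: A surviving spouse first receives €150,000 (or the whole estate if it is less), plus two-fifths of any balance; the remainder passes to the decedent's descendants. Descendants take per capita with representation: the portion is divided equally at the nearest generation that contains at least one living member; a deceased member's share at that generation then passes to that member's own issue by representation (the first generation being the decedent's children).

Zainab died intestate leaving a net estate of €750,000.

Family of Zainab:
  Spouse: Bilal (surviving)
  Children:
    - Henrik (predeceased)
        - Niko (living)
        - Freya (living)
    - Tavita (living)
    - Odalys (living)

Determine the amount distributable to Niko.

Niko receives €60,000.

Bilal first takes €150,000, leaving a balance of €600,000. Bilal then takes two-fifths of the balance (€240,000), for a total of €390,000. The remaining €360,000 passes to the descendants.
The descendants' portion (€360,000) is divided into 3 shares of €120,000: Tavita and Odalys each take €120,000; Henrik's €120,000 share passes to Henrik's issue.
Henrik's share (€120,000) is divided into 2 shares of €60,000: Niko and Freya each take €60,000.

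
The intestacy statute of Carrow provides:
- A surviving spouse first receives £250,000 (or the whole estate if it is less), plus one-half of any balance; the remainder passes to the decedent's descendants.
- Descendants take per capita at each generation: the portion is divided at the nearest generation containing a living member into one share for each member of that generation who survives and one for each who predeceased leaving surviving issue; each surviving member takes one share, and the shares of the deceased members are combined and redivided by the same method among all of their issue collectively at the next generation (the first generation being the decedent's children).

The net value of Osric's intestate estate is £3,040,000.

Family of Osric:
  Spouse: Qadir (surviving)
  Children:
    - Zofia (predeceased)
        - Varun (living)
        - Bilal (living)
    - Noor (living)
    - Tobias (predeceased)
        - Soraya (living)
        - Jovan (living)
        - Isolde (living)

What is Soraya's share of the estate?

Soraya receives £186,000.

Qadir first takes £250,000, leaving a balance of £2,790,000. Qadir then takes one-half of the balance (£1,395,000), for a total of £1,645,000. The remaining £1,395,000 passes to the descendants.
The descendants' portion (£1,395,000) is divided at the children's generation into 3 shares of £465,000. Noor takes £465,000. The 2 shares of the deceased (Zofia and Tobias) are combined into a pool of £930,000.
That pool (£930,000) is divided at the grandchildren's generation equally among Varun, Bilal, Soraya, Jovan, and Isolde: £186,000 each.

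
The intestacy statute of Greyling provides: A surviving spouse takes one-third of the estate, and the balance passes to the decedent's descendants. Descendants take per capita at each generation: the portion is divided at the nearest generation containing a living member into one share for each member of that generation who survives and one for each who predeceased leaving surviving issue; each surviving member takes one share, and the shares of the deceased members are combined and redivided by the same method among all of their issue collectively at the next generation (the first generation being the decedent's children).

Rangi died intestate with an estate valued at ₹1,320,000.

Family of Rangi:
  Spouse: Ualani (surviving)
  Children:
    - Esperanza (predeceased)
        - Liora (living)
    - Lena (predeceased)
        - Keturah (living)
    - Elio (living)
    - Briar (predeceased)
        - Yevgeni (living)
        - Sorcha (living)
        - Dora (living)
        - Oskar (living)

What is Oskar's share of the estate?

Oskar receives ₹110,000.

Ualani takes one-third of ₹1,320,000 = ₹440,000. The remaining ₹880,000 passes to the descendants.
The descendants' portion (₹880,000) is divided at the children's generation into 4 shares of ₹220,000. Elio takes ₹220,000. The 3 shares of the deceased (Esperanza, Lena, and Briar) are combined into a pool of ₹660,000.
That pool (₹660,000) is divided at the grandchildren's generation equally among Liora, Keturah, Yevgeni, Sorcha, Dora, and Oskar: ₹110,000 each.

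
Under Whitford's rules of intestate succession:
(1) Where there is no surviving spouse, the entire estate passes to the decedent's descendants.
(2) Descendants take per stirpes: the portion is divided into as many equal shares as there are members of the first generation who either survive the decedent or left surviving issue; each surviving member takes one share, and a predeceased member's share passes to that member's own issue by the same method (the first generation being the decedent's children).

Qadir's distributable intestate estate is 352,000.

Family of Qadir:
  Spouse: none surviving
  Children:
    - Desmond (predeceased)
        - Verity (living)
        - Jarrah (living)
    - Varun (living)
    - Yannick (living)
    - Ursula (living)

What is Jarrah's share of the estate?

The entire 352,000 passes to the descendants.
That amount (352,000) is divided into 4 shares of 88,000: Varun, Yannick, and Ursula each take 88,000; Desmond's 88,000 share passes to Desmond's issue.
Desmond's share (88,000) is divided into 2 shares of 44,000: Verity and Jarrah each take 44,000.

Jarrah receives 44,000.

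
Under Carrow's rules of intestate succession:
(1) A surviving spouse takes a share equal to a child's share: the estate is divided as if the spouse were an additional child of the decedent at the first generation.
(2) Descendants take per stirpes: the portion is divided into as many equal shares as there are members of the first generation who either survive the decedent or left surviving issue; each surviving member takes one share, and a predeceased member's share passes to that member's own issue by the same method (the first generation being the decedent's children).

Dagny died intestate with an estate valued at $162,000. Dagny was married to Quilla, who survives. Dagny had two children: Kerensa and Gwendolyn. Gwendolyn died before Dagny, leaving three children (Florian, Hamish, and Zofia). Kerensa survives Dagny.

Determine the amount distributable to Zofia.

The spouse counts as an additional share at the children's level, so there are 3 primary shares of $54,000. Quilla takes one such share ($54,000).
The children's combined portion ($108,000) is divided into 2 shares of $54,000: Kerensa takes $54,000; Gwendolyn's $54,000 share passes to Gwendolyn's issue.
Gwendolyn's share ($54,000) is divided into 3 shares of $18,000: Florian, Hamish, and Zofia each take $18,000.

Zofia receives $18,000.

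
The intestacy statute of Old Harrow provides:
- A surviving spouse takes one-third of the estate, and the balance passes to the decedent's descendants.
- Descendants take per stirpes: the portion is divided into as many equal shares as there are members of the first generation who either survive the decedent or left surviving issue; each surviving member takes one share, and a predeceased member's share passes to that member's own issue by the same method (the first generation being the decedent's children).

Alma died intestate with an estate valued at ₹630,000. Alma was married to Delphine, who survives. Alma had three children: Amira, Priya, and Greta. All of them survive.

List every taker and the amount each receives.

Delphine takes one-third of ₹630,000 = ₹210,000. The remaining ₹420,000 passes to the descendants.
The descendants' portion (₹420,000) is divided into 3 shares of ₹140,000: Amira, Priya, and Greta each take ₹140,000.

Delphine: ₹210,000; Amira: ₹140,000; Priya: ₹140,000; Greta: ₹140,000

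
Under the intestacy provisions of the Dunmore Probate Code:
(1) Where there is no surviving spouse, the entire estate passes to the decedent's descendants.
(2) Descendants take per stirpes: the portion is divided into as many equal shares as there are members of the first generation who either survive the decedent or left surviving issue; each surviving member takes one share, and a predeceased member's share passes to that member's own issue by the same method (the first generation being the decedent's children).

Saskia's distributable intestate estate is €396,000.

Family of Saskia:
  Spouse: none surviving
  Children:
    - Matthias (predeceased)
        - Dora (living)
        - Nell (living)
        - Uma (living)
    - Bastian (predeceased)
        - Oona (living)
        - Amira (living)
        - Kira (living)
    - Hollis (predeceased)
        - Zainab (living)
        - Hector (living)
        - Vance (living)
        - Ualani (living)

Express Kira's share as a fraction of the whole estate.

The entire €396,000 passes to the descendants.
That amount (€396,000) is divided into 3 shares of €132,000: Matthias's €132,000 share passes to Matthias's issue; Bastian's €132,000 share passes to Bastian's issue; Hollis's €132,000 share passes to Hollis's issue.
Matthias's share (€132,000) is divided into 3 shares of €44,000: Dora, Nell, and Uma each take €44,000.
Bastian's share (€132,000) is divided into 3 shares of €44,000: Oona, Amira, and Kira each take €44,000.
Hollis's share (€132,000) is divided into 4 shares of €33,000: Zainab, Hector, Vance, and Ualani each take €33,000.

Kira receives 1/9 of the estate.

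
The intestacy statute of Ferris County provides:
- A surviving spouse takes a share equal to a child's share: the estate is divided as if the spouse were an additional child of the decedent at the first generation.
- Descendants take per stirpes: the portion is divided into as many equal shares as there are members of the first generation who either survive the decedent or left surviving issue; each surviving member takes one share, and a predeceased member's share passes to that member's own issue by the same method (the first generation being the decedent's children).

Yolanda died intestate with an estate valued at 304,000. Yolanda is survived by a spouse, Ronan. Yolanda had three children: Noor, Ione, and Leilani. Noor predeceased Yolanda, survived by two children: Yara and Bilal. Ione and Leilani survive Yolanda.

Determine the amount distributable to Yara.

Yara receives 38,000.

The spouse counts as an additional share at the children's level, so there are 4 primary shares of 76,000. Ronan takes one such share (76,000).
The children's combined portion (228,000) is divided into 3 shares of 76,000: Ione and Leilani each take 76,000; Noor's 76,000 share passes to Noor's issue.
Noor's share (76,000) is divided into 2 shares of 38,000: Yara and Bilal each take 38,000.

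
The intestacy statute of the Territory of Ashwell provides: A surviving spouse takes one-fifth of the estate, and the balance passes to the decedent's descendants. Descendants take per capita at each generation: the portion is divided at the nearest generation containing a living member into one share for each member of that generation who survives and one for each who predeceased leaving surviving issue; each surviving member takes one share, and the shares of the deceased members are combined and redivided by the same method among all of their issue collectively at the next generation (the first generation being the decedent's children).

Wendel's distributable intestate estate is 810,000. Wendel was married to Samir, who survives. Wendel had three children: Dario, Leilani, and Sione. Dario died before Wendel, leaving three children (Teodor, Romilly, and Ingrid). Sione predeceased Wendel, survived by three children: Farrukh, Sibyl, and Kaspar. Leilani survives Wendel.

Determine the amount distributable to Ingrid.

Ingrid receives 72,000.

Samir takes one-fifth of 810,000 = 162,000. The remaining 648,000 passes to the descendants.
The descendants' portion (648,000) is divided at the children's generation into 3 shares of 216,000. Leilani takes 216,000. The 2 shares of the deceased (Dario and Sione) are combined into a pool of 432,000.
That pool (432,000) is divided at the grandchildren's generation equally among Teodor, Romilly, Ingrid, Farrukh, Sibyl, and Kaspar: 72,000 each.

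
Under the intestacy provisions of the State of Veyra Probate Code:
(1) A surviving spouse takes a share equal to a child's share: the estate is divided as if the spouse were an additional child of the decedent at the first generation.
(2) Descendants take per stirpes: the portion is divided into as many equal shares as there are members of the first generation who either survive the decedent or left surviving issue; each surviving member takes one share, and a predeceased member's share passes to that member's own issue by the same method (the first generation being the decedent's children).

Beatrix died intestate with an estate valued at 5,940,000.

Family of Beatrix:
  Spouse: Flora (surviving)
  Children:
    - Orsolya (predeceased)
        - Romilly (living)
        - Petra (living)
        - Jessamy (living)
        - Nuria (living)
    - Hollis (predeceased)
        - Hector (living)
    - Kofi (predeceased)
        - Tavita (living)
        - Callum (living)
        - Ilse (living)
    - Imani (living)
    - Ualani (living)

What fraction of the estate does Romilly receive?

Romilly receives 1/24 of the estate.

The spouse counts as an additional share at the children's level, so there are 6 primary shares of 990,000. Flora takes one such share (990,000).
The children's combined portion (4,950,000) is divided into 5 shares of 990,000: Imani and Ualani each take 990,000; Orsolya's 990,000 share passes to Orsolya's issue; Hollis's 990,000 share passes to Hollis's issue; Kofi's 990,000 share passes to Kofi's issue.
Orsolya's share (990,000) is divided into 4 shares of 247,500: Romilly, Petra, Jessamy, and Nuria each take 247,500.
Hollis's share (990,000) passes entirely to Hector.
Kofi's share (990,000) is divided into 3 shares of 330,000: Tavita, Callum, and Ilse each take 330,000.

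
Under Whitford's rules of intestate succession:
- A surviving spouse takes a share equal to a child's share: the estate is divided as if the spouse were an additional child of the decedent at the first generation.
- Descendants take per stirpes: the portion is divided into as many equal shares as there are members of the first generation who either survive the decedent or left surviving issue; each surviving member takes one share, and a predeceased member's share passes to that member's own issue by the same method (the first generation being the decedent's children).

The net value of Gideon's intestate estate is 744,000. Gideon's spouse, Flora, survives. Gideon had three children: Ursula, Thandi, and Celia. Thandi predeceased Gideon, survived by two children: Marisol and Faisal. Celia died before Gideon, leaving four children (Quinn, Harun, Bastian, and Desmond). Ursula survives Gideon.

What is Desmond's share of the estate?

Desmond receives 46,500.

The spouse counts as an additional share at the children's level, so there are 4 primary shares of 186,000. Flora takes one such share (186,000).
The children's combined portion (558,000) is divided into 3 shares of 186,000: Ursula takes 186,000; Thandi's 186,000 share passes to Thandi's issue; Celia's 186,000 share passes to Celia's issue.
Thandi's share (186,000) is divided into 2 shares of 93,000: Marisol and Faisal each take 93,000.
Celia's share (186,000) is divided into 4 shares of 46,500: Quinn, Harun, Bastian, and Desmond each take 46,500.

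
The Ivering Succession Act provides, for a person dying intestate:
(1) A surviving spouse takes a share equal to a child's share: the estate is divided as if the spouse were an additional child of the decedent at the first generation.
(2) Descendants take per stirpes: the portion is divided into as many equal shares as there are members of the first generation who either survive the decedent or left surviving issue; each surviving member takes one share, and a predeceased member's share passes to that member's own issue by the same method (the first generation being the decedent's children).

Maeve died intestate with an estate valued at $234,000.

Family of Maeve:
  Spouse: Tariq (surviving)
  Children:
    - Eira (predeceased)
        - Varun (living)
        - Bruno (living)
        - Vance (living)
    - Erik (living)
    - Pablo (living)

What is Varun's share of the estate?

The spouse counts as an additional share at the children's level, so there are 4 primary shares of $58,500. Tariq takes one such share ($58,500).
The children's combined portion ($175,500) is divided into 3 shares of $58,500: Erik and Pablo each take $58,500; Eira's $58,500 share passes to Eira's issue.
Eira's share ($58,500) is divided into 3 shares of $19,500: Varun, Bruno, and Vance each take $19,500.

Varun receives $19,500.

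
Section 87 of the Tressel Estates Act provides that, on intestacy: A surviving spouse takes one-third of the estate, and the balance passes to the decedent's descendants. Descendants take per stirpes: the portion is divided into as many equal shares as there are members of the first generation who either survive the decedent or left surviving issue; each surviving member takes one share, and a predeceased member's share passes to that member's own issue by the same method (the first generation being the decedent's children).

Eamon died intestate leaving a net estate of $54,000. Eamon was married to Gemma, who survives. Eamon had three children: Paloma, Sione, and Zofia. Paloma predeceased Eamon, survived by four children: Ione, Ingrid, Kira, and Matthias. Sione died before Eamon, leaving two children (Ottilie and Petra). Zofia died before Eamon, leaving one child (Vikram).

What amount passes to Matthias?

Matthias receives $3,000.

Gemma takes one-third of $54,000 = $18,000. The remaining $36,000 passes to the descendants.
The descendants' portion ($36,000) is divided into 3 shares of $12,000: Paloma's $12,000 share passes to Paloma's issue; Sione's $12,000 share passes to Sione's issue; Zofia's $12,000 share passes to Zofia's issue.
Paloma's share ($12,000) is divided into 4 shares of $3,000: Ione, Ingrid, Kira, and Matthias each take $3,000.
Sione's share ($12,000) is divided into 2 shares of $6,000: Ottilie and Petra each take $6,000.
Zofia's share ($12,000) passes entirely to Vikram.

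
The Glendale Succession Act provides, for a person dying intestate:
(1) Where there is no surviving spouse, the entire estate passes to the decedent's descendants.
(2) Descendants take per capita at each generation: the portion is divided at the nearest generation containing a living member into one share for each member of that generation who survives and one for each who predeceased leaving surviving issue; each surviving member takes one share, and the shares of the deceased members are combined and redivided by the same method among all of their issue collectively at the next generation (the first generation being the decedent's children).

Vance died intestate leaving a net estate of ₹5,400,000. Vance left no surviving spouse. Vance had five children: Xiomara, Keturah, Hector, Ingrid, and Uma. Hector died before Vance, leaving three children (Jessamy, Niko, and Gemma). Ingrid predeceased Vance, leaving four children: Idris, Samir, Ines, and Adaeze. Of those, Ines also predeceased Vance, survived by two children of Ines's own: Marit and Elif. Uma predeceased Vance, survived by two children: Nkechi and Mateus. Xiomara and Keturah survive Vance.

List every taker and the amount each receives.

The entire ₹5,400,000 passes to the descendants.
That amount (₹5,400,000) is divided at the children's generation into 5 shares of ₹1,080,000. Xiomara and Keturah each take ₹1,080,000. The 3 shares of the deceased (Hector, Ingrid, and Uma) are combined into a pool of ₹3,240,000.
That pool (₹3,240,000) is divided at the grandchildren's generation into 9 shares of ₹360,000. Jessamy, Niko, Gemma, Idris, Samir, Adaeze, Nkechi, and Mateus each take ₹360,000. The remaining share for the deceased Ines (₹360,000) is carried to the next generation.
That pool (₹360,000) is divided at the great-grandchildren's generation equally among Marit and Elif: ₹180,000 each.

Xiomara: ₹1,080,000; Keturah: ₹1,080,000; Jessamy: ₹360,000; Niko: ₹360,000; Gemma: ₹360,000; Idris: ₹360,000; Samir: ₹360,000; Marit: ₹180,000; Elif: ₹180,000; Adaeze: ₹360,000; Nkechi: ₹360,000; Mateus: ₹360,000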